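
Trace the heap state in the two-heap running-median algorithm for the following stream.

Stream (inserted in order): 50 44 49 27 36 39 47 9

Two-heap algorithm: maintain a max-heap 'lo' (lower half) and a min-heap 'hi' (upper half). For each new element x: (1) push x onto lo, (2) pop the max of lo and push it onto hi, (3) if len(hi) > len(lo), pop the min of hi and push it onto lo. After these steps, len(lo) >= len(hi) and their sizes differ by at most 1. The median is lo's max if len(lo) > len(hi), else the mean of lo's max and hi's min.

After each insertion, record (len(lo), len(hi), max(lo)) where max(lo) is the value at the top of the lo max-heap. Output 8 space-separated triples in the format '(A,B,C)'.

Answer: (1,0,50) (1,1,44) (2,1,49) (2,2,44) (3,2,44) (3,3,39) (4,3,44) (4,4,39)

Derivation:
Step 1: insert 50 -> lo=[50] hi=[] -> (len(lo)=1, len(hi)=0, max(lo)=50)
Step 2: insert 44 -> lo=[44] hi=[50] -> (len(lo)=1, len(hi)=1, max(lo)=44)
Step 3: insert 49 -> lo=[44, 49] hi=[50] -> (len(lo)=2, len(hi)=1, max(lo)=49)
Step 4: insert 27 -> lo=[27, 44] hi=[49, 50] -> (len(lo)=2, len(hi)=2, max(lo)=44)
Step 5: insert 36 -> lo=[27, 36, 44] hi=[49, 50] -> (len(lo)=3, len(hi)=2, max(lo)=44)
Step 6: insert 39 -> lo=[27, 36, 39] hi=[44, 49, 50] -> (len(lo)=3, len(hi)=3, max(lo)=39)
Step 7: insert 47 -> lo=[27, 36, 39, 44] hi=[47, 49, 50] -> (len(lo)=4, len(hi)=3, max(lo)=44)
Step 8: insert 9 -> lo=[9, 27, 36, 39] hi=[44, 47, 49, 50] -> (len(lo)=4, len(hi)=4, max(lo)=39)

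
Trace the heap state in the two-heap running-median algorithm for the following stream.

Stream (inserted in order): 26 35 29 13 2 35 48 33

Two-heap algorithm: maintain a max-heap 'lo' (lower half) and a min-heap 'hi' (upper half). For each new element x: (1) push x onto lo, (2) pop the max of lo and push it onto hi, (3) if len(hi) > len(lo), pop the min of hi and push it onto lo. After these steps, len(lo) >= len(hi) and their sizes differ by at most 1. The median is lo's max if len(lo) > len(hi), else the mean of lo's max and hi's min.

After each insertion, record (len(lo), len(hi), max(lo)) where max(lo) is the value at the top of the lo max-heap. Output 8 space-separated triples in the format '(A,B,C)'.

Step 1: insert 26 -> lo=[26] hi=[] -> (len(lo)=1, len(hi)=0, max(lo)=26)
Step 2: insert 35 -> lo=[26] hi=[35] -> (len(lo)=1, len(hi)=1, max(lo)=26)
Step 3: insert 29 -> lo=[26, 29] hi=[35] -> (len(lo)=2, len(hi)=1, max(lo)=29)
Step 4: insert 13 -> lo=[13, 26] hi=[29, 35] -> (len(lo)=2, len(hi)=2, max(lo)=26)
Step 5: insert 2 -> lo=[2, 13, 26] hi=[29, 35] -> (len(lo)=3, len(hi)=2, max(lo)=26)
Step 6: insert 35 -> lo=[2, 13, 26] hi=[29, 35, 35] -> (len(lo)=3, len(hi)=3, max(lo)=26)
Step 7: insert 48 -> lo=[2, 13, 26, 29] hi=[35, 35, 48] -> (len(lo)=4, len(hi)=3, max(lo)=29)
Step 8: insert 33 -> lo=[2, 13, 26, 29] hi=[33, 35, 35, 48] -> (len(lo)=4, len(hi)=4, max(lo)=29)

Answer: (1,0,26) (1,1,26) (2,1,29) (2,2,26) (3,2,26) (3,3,26) (4,3,29) (4,4,29)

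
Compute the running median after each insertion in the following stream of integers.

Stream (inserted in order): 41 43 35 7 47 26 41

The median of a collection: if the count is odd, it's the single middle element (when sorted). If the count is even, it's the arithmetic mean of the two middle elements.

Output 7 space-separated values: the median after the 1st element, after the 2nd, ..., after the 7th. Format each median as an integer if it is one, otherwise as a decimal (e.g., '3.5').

Step 1: insert 41 -> lo=[41] (size 1, max 41) hi=[] (size 0) -> median=41
Step 2: insert 43 -> lo=[41] (size 1, max 41) hi=[43] (size 1, min 43) -> median=42
Step 3: insert 35 -> lo=[35, 41] (size 2, max 41) hi=[43] (size 1, min 43) -> median=41
Step 4: insert 7 -> lo=[7, 35] (size 2, max 35) hi=[41, 43] (size 2, min 41) -> median=38
Step 5: insert 47 -> lo=[7, 35, 41] (size 3, max 41) hi=[43, 47] (size 2, min 43) -> median=41
Step 6: insert 26 -> lo=[7, 26, 35] (size 3, max 35) hi=[41, 43, 47] (size 3, min 41) -> median=38
Step 7: insert 41 -> lo=[7, 26, 35, 41] (size 4, max 41) hi=[41, 43, 47] (size 3, min 41) -> median=41

Answer: 41 42 41 38 41 38 41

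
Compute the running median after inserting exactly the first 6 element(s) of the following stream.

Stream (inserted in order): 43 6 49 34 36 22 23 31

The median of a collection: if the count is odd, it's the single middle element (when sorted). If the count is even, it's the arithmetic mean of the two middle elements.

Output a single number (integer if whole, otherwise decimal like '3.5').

Answer: 35

Derivation:
Step 1: insert 43 -> lo=[43] (size 1, max 43) hi=[] (size 0) -> median=43
Step 2: insert 6 -> lo=[6] (size 1, max 6) hi=[43] (size 1, min 43) -> median=24.5
Step 3: insert 49 -> lo=[6, 43] (size 2, max 43) hi=[49] (size 1, min 49) -> median=43
Step 4: insert 34 -> lo=[6, 34] (size 2, max 34) hi=[43, 49] (size 2, min 43) -> median=38.5
Step 5: insert 36 -> lo=[6, 34, 36] (size 3, max 36) hi=[43, 49] (size 2, min 43) -> median=36
Step 6: insert 22 -> lo=[6, 22, 34] (size 3, max 34) hi=[36, 43, 49] (size 3, min 36) -> median=35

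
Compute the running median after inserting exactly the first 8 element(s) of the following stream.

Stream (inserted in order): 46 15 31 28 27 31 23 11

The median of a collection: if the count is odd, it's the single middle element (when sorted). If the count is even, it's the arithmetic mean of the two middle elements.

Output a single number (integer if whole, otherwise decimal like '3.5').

Step 1: insert 46 -> lo=[46] (size 1, max 46) hi=[] (size 0) -> median=46
Step 2: insert 15 -> lo=[15] (size 1, max 15) hi=[46] (size 1, min 46) -> median=30.5
Step 3: insert 31 -> lo=[15, 31] (size 2, max 31) hi=[46] (size 1, min 46) -> median=31
Step 4: insert 28 -> lo=[15, 28] (size 2, max 28) hi=[31, 46] (size 2, min 31) -> median=29.5
Step 5: insert 27 -> lo=[15, 27, 28] (size 3, max 28) hi=[31, 46] (size 2, min 31) -> median=28
Step 6: insert 31 -> lo=[15, 27, 28] (size 3, max 28) hi=[31, 31, 46] (size 3, min 31) -> median=29.5
Step 7: insert 23 -> lo=[15, 23, 27, 28] (size 4, max 28) hi=[31, 31, 46] (size 3, min 31) -> median=28
Step 8: insert 11 -> lo=[11, 15, 23, 27] (size 4, max 27) hi=[28, 31, 31, 46] (size 4, min 28) -> median=27.5

Answer: 27.5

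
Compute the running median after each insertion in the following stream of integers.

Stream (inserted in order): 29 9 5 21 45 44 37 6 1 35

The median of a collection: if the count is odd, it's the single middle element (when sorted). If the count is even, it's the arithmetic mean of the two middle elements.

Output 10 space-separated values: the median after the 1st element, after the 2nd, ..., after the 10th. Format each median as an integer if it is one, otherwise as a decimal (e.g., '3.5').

Step 1: insert 29 -> lo=[29] (size 1, max 29) hi=[] (size 0) -> median=29
Step 2: insert 9 -> lo=[9] (size 1, max 9) hi=[29] (size 1, min 29) -> median=19
Step 3: insert 5 -> lo=[5, 9] (size 2, max 9) hi=[29] (size 1, min 29) -> median=9
Step 4: insert 21 -> lo=[5, 9] (size 2, max 9) hi=[21, 29] (size 2, min 21) -> median=15
Step 5: insert 45 -> lo=[5, 9, 21] (size 3, max 21) hi=[29, 45] (size 2, min 29) -> median=21
Step 6: insert 44 -> lo=[5, 9, 21] (size 3, max 21) hi=[29, 44, 45] (size 3, min 29) -> median=25
Step 7: insert 37 -> lo=[5, 9, 21, 29] (size 4, max 29) hi=[37, 44, 45] (size 3, min 37) -> median=29
Step 8: insert 6 -> lo=[5, 6, 9, 21] (size 4, max 21) hi=[29, 37, 44, 45] (size 4, min 29) -> median=25
Step 9: insert 1 -> lo=[1, 5, 6, 9, 21] (size 5, max 21) hi=[29, 37, 44, 45] (size 4, min 29) -> median=21
Step 10: insert 35 -> lo=[1, 5, 6, 9, 21] (size 5, max 21) hi=[29, 35, 37, 44, 45] (size 5, min 29) -> median=25

Answer: 29 19 9 15 21 25 29 25 21 25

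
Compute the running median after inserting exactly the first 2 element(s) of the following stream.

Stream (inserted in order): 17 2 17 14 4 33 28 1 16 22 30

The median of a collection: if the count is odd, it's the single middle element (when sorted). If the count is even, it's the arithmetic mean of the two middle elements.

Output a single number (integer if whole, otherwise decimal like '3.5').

Step 1: insert 17 -> lo=[17] (size 1, max 17) hi=[] (size 0) -> median=17
Step 2: insert 2 -> lo=[2] (size 1, max 2) hi=[17] (size 1, min 17) -> median=9.5

Answer: 9.5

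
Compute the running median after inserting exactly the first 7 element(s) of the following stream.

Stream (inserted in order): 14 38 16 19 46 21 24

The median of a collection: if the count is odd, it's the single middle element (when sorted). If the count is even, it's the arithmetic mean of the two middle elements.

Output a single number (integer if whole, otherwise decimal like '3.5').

Answer: 21

Derivation:
Step 1: insert 14 -> lo=[14] (size 1, max 14) hi=[] (size 0) -> median=14
Step 2: insert 38 -> lo=[14] (size 1, max 14) hi=[38] (size 1, min 38) -> median=26
Step 3: insert 16 -> lo=[14, 16] (size 2, max 16) hi=[38] (size 1, min 38) -> median=16
Step 4: insert 19 -> lo=[14, 16] (size 2, max 16) hi=[19, 38] (size 2, min 19) -> median=17.5
Step 5: insert 46 -> lo=[14, 16, 19] (size 3, max 19) hi=[38, 46] (size 2, min 38) -> median=19
Step 6: insert 21 -> lo=[14, 16, 19] (size 3, max 19) hi=[21, 38, 46] (size 3, min 21) -> median=20
Step 7: insert 24 -> lo=[14, 16, 19, 21] (size 4, max 21) hi=[24, 38, 46] (size 3, min 24) -> median=21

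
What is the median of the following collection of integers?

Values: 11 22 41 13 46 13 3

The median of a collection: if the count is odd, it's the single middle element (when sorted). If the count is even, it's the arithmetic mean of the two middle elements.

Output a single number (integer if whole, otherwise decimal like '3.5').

Step 1: insert 11 -> lo=[11] (size 1, max 11) hi=[] (size 0) -> median=11
Step 2: insert 22 -> lo=[11] (size 1, max 11) hi=[22] (size 1, min 22) -> median=16.5
Step 3: insert 41 -> lo=[11, 22] (size 2, max 22) hi=[41] (size 1, min 41) -> median=22
Step 4: insert 13 -> lo=[11, 13] (size 2, max 13) hi=[22, 41] (size 2, min 22) -> median=17.5
Step 5: insert 46 -> lo=[11, 13, 22] (size 3, max 22) hi=[41, 46] (size 2, min 41) -> median=22
Step 6: insert 13 -> lo=[11, 13, 13] (size 3, max 13) hi=[22, 41, 46] (size 3, min 22) -> median=17.5
Step 7: insert 3 -> lo=[3, 11, 13, 13] (size 4, max 13) hi=[22, 41, 46] (size 3, min 22) -> median=13

Answer: 13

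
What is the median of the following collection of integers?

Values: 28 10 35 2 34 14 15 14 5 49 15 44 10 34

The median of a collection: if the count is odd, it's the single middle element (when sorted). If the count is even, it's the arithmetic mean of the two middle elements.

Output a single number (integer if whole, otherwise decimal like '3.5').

Step 1: insert 28 -> lo=[28] (size 1, max 28) hi=[] (size 0) -> median=28
Step 2: insert 10 -> lo=[10] (size 1, max 10) hi=[28] (size 1, min 28) -> median=19
Step 3: insert 35 -> lo=[10, 28] (size 2, max 28) hi=[35] (size 1, min 35) -> median=28
Step 4: insert 2 -> lo=[2, 10] (size 2, max 10) hi=[28, 35] (size 2, min 28) -> median=19
Step 5: insert 34 -> lo=[2, 10, 28] (size 3, max 28) hi=[34, 35] (size 2, min 34) -> median=28
Step 6: insert 14 -> lo=[2, 10, 14] (size 3, max 14) hi=[28, 34, 35] (size 3, min 28) -> median=21
Step 7: insert 15 -> lo=[2, 10, 14, 15] (size 4, max 15) hi=[28, 34, 35] (size 3, min 28) -> median=15
Step 8: insert 14 -> lo=[2, 10, 14, 14] (size 4, max 14) hi=[15, 28, 34, 35] (size 4, min 15) -> median=14.5
Step 9: insert 5 -> lo=[2, 5, 10, 14, 14] (size 5, max 14) hi=[15, 28, 34, 35] (size 4, min 15) -> median=14
Step 10: insert 49 -> lo=[2, 5, 10, 14, 14] (size 5, max 14) hi=[15, 28, 34, 35, 49] (size 5, min 15) -> median=14.5
Step 11: insert 15 -> lo=[2, 5, 10, 14, 14, 15] (size 6, max 15) hi=[15, 28, 34, 35, 49] (size 5, min 15) -> median=15
Step 12: insert 44 -> lo=[2, 5, 10, 14, 14, 15] (size 6, max 15) hi=[15, 28, 34, 35, 44, 49] (size 6, min 15) -> median=15
Step 13: insert 10 -> lo=[2, 5, 10, 10, 14, 14, 15] (size 7, max 15) hi=[15, 28, 34, 35, 44, 49] (size 6, min 15) -> median=15
Step 14: insert 34 -> lo=[2, 5, 10, 10, 14, 14, 15] (size 7, max 15) hi=[15, 28, 34, 34, 35, 44, 49] (size 7, min 15) -> median=15

Answer: 15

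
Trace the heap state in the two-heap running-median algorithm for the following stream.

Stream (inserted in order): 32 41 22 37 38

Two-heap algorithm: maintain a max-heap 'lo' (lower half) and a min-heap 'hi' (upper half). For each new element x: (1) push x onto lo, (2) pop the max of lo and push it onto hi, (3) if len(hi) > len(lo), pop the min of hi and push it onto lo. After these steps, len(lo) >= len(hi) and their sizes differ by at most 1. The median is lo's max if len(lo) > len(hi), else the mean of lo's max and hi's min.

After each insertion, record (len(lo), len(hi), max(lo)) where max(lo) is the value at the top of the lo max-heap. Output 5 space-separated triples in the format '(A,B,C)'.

Step 1: insert 32 -> lo=[32] hi=[] -> (len(lo)=1, len(hi)=0, max(lo)=32)
Step 2: insert 41 -> lo=[32] hi=[41] -> (len(lo)=1, len(hi)=1, max(lo)=32)
Step 3: insert 22 -> lo=[22, 32] hi=[41] -> (len(lo)=2, len(hi)=1, max(lo)=32)
Step 4: insert 37 -> lo=[22, 32] hi=[37, 41] -> (len(lo)=2, len(hi)=2, max(lo)=32)
Step 5: insert 38 -> lo=[22, 32, 37] hi=[38, 41] -> (len(lo)=3, len(hi)=2, max(lo)=37)

Answer: (1,0,32) (1,1,32) (2,1,32) (2,2,32) (3,2,37)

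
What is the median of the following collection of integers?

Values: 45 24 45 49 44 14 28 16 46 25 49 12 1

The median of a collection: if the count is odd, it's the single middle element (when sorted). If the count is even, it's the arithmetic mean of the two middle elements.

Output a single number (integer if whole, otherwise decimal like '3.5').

Answer: 28

Derivation:
Step 1: insert 45 -> lo=[45] (size 1, max 45) hi=[] (size 0) -> median=45
Step 2: insert 24 -> lo=[24] (size 1, max 24) hi=[45] (size 1, min 45) -> median=34.5
Step 3: insert 45 -> lo=[24, 45] (size 2, max 45) hi=[45] (size 1, min 45) -> median=45
Step 4: insert 49 -> lo=[24, 45] (size 2, max 45) hi=[45, 49] (size 2, min 45) -> median=45
Step 5: insert 44 -> lo=[24, 44, 45] (size 3, max 45) hi=[45, 49] (size 2, min 45) -> median=45
Step 6: insert 14 -> lo=[14, 24, 44] (size 3, max 44) hi=[45, 45, 49] (size 3, min 45) -> median=44.5
Step 7: insert 28 -> lo=[14, 24, 28, 44] (size 4, max 44) hi=[45, 45, 49] (size 3, min 45) -> median=44
Step 8: insert 16 -> lo=[14, 16, 24, 28] (size 4, max 28) hi=[44, 45, 45, 49] (size 4, min 44) -> median=36
Step 9: insert 46 -> lo=[14, 16, 24, 28, 44] (size 5, max 44) hi=[45, 45, 46, 49] (size 4, min 45) -> median=44
Step 10: insert 25 -> lo=[14, 16, 24, 25, 28] (size 5, max 28) hi=[44, 45, 45, 46, 49] (size 5, min 44) -> median=36
Step 11: insert 49 -> lo=[14, 16, 24, 25, 28, 44] (size 6, max 44) hi=[45, 45, 46, 49, 49] (size 5, min 45) -> median=44
Step 12: insert 12 -> lo=[12, 14, 16, 24, 25, 28] (size 6, max 28) hi=[44, 45, 45, 46, 49, 49] (size 6, min 44) -> median=36
Step 13: insert 1 -> lo=[1, 12, 14, 16, 24, 25, 28] (size 7, max 28) hi=[44, 45, 45, 46, 49, 49] (size 6, min 44) -> median=28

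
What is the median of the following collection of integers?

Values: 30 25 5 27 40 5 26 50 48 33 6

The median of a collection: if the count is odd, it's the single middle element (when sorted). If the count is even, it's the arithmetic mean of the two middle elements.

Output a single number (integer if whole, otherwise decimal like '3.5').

Answer: 27

Derivation:
Step 1: insert 30 -> lo=[30] (size 1, max 30) hi=[] (size 0) -> median=30
Step 2: insert 25 -> lo=[25] (size 1, max 25) hi=[30] (size 1, min 30) -> median=27.5
Step 3: insert 5 -> lo=[5, 25] (size 2, max 25) hi=[30] (size 1, min 30) -> median=25
Step 4: insert 27 -> lo=[5, 25] (size 2, max 25) hi=[27, 30] (size 2, min 27) -> median=26
Step 5: insert 40 -> lo=[5, 25, 27] (size 3, max 27) hi=[30, 40] (size 2, min 30) -> median=27
Step 6: insert 5 -> lo=[5, 5, 25] (size 3, max 25) hi=[27, 30, 40] (size 3, min 27) -> median=26
Step 7: insert 26 -> lo=[5, 5, 25, 26] (size 4, max 26) hi=[27, 30, 40] (size 3, min 27) -> median=26
Step 8: insert 50 -> lo=[5, 5, 25, 26] (size 4, max 26) hi=[27, 30, 40, 50] (size 4, min 27) -> median=26.5
Step 9: insert 48 -> lo=[5, 5, 25, 26, 27] (size 5, max 27) hi=[30, 40, 48, 50] (size 4, min 30) -> median=27
Step 10: insert 33 -> lo=[5, 5, 25, 26, 27] (size 5, max 27) hi=[30, 33, 40, 48, 50] (size 5, min 30) -> median=28.5
Step 11: insert 6 -> lo=[5, 5, 6, 25, 26, 27] (size 6, max 27) hi=[30, 33, 40, 48, 50] (size 5, min 30) -> median=27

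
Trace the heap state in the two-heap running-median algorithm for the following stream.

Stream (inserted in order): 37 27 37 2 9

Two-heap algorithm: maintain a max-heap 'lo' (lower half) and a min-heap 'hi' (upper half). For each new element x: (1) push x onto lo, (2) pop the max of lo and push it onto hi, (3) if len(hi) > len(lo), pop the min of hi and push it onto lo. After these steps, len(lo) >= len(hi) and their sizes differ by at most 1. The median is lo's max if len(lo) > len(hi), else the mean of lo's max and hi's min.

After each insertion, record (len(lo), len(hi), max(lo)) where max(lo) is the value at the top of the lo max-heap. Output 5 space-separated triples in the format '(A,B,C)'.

Answer: (1,0,37) (1,1,27) (2,1,37) (2,2,27) (3,2,27)

Derivation:
Step 1: insert 37 -> lo=[37] hi=[] -> (len(lo)=1, len(hi)=0, max(lo)=37)
Step 2: insert 27 -> lo=[27] hi=[37] -> (len(lo)=1, len(hi)=1, max(lo)=27)
Step 3: insert 37 -> lo=[27, 37] hi=[37] -> (len(lo)=2, len(hi)=1, max(lo)=37)
Step 4: insert 2 -> lo=[2, 27] hi=[37, 37] -> (len(lo)=2, len(hi)=2, max(lo)=27)
Step 5: insert 9 -> lo=[2, 9, 27] hi=[37, 37] -> (len(lo)=3, len(hi)=2, max(lo)=27)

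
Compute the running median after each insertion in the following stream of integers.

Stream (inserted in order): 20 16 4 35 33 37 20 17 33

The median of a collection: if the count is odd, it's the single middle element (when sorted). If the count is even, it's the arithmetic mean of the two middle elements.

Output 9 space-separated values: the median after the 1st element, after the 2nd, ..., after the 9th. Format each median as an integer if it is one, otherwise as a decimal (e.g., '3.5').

Step 1: insert 20 -> lo=[20] (size 1, max 20) hi=[] (size 0) -> median=20
Step 2: insert 16 -> lo=[16] (size 1, max 16) hi=[20] (size 1, min 20) -> median=18
Step 3: insert 4 -> lo=[4, 16] (size 2, max 16) hi=[20] (size 1, min 20) -> median=16
Step 4: insert 35 -> lo=[4, 16] (size 2, max 16) hi=[20, 35] (size 2, min 20) -> median=18
Step 5: insert 33 -> lo=[4, 16, 20] (size 3, max 20) hi=[33, 35] (size 2, min 33) -> median=20
Step 6: insert 37 -> lo=[4, 16, 20] (size 3, max 20) hi=[33, 35, 37] (size 3, min 33) -> median=26.5
Step 7: insert 20 -> lo=[4, 16, 20, 20] (size 4, max 20) hi=[33, 35, 37] (size 3, min 33) -> median=20
Step 8: insert 17 -> lo=[4, 16, 17, 20] (size 4, max 20) hi=[20, 33, 35, 37] (size 4, min 20) -> median=20
Step 9: insert 33 -> lo=[4, 16, 17, 20, 20] (size 5, max 20) hi=[33, 33, 35, 37] (size 4, min 33) -> median=20

Answer: 20 18 16 18 20 26.5 20 20 20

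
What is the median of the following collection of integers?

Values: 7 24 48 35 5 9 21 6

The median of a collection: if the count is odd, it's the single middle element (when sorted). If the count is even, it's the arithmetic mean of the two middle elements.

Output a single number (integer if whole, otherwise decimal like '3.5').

Step 1: insert 7 -> lo=[7] (size 1, max 7) hi=[] (size 0) -> median=7
Step 2: insert 24 -> lo=[7] (size 1, max 7) hi=[24] (size 1, min 24) -> median=15.5
Step 3: insert 48 -> lo=[7, 24] (size 2, max 24) hi=[48] (size 1, min 48) -> median=24
Step 4: insert 35 -> lo=[7, 24] (size 2, max 24) hi=[35, 48] (size 2, min 35) -> median=29.5
Step 5: insert 5 -> lo=[5, 7, 24] (size 3, max 24) hi=[35, 48] (size 2, min 35) -> median=24
Step 6: insert 9 -> lo=[5, 7, 9] (size 3, max 9) hi=[24, 35, 48] (size 3, min 24) -> median=16.5
Step 7: insert 21 -> lo=[5, 7, 9, 21] (size 4, max 21) hi=[24, 35, 48] (size 3, min 24) -> median=21
Step 8: insert 6 -> lo=[5, 6, 7, 9] (size 4, max 9) hi=[21, 24, 35, 48] (size 4, min 21) -> median=15

Answer: 15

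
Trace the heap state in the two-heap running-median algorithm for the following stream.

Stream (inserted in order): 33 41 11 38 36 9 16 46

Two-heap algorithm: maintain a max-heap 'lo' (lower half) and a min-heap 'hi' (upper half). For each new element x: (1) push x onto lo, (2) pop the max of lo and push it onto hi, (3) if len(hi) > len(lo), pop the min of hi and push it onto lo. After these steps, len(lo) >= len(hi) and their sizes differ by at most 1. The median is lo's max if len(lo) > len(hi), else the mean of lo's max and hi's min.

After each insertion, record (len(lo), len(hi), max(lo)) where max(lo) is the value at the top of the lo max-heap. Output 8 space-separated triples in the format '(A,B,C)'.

Answer: (1,0,33) (1,1,33) (2,1,33) (2,2,33) (3,2,36) (3,3,33) (4,3,33) (4,4,33)

Derivation:
Step 1: insert 33 -> lo=[33] hi=[] -> (len(lo)=1, len(hi)=0, max(lo)=33)
Step 2: insert 41 -> lo=[33] hi=[41] -> (len(lo)=1, len(hi)=1, max(lo)=33)
Step 3: insert 11 -> lo=[11, 33] hi=[41] -> (len(lo)=2, len(hi)=1, max(lo)=33)
Step 4: insert 38 -> lo=[11, 33] hi=[38, 41] -> (len(lo)=2, len(hi)=2, max(lo)=33)
Step 5: insert 36 -> lo=[11, 33, 36] hi=[38, 41] -> (len(lo)=3, len(hi)=2, max(lo)=36)
Step 6: insert 9 -> lo=[9, 11, 33] hi=[36, 38, 41] -> (len(lo)=3, len(hi)=3, max(lo)=33)
Step 7: insert 16 -> lo=[9, 11, 16, 33] hi=[36, 38, 41] -> (len(lo)=4, len(hi)=3, max(lo)=33)
Step 8: insert 46 -> lo=[9, 11, 16, 33] hi=[36, 38, 41, 46] -> (len(lo)=4, len(hi)=4, max(lo)=33)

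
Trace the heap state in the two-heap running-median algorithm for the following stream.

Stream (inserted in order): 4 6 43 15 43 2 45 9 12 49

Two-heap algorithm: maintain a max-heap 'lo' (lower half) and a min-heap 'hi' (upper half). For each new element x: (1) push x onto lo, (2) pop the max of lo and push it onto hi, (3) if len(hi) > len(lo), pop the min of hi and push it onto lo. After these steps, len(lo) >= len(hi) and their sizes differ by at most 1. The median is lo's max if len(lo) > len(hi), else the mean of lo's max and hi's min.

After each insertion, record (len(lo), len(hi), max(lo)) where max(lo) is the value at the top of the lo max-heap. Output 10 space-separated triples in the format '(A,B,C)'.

Step 1: insert 4 -> lo=[4] hi=[] -> (len(lo)=1, len(hi)=0, max(lo)=4)
Step 2: insert 6 -> lo=[4] hi=[6] -> (len(lo)=1, len(hi)=1, max(lo)=4)
Step 3: insert 43 -> lo=[4, 6] hi=[43] -> (len(lo)=2, len(hi)=1, max(lo)=6)
Step 4: insert 15 -> lo=[4, 6] hi=[15, 43] -> (len(lo)=2, len(hi)=2, max(lo)=6)
Step 5: insert 43 -> lo=[4, 6, 15] hi=[43, 43] -> (len(lo)=3, len(hi)=2, max(lo)=15)
Step 6: insert 2 -> lo=[2, 4, 6] hi=[15, 43, 43] -> (len(lo)=3, len(hi)=3, max(lo)=6)
Step 7: insert 45 -> lo=[2, 4, 6, 15] hi=[43, 43, 45] -> (len(lo)=4, len(hi)=3, max(lo)=15)
Step 8: insert 9 -> lo=[2, 4, 6, 9] hi=[15, 43, 43, 45] -> (len(lo)=4, len(hi)=4, max(lo)=9)
Step 9: insert 12 -> lo=[2, 4, 6, 9, 12] hi=[15, 43, 43, 45] -> (len(lo)=5, len(hi)=4, max(lo)=12)
Step 10: insert 49 -> lo=[2, 4, 6, 9, 12] hi=[15, 43, 43, 45, 49] -> (len(lo)=5, len(hi)=5, max(lo)=12)

Answer: (1,0,4) (1,1,4) (2,1,6) (2,2,6) (3,2,15) (3,3,6) (4,3,15) (4,4,9) (5,4,12) (5,5,12)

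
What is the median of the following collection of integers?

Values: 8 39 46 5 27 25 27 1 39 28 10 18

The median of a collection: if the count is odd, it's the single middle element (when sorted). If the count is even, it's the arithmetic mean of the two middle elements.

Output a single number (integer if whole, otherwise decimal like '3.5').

Answer: 26

Derivation:
Step 1: insert 8 -> lo=[8] (size 1, max 8) hi=[] (size 0) -> median=8
Step 2: insert 39 -> lo=[8] (size 1, max 8) hi=[39] (size 1, min 39) -> median=23.5
Step 3: insert 46 -> lo=[8, 39] (size 2, max 39) hi=[46] (size 1, min 46) -> median=39
Step 4: insert 5 -> lo=[5, 8] (size 2, max 8) hi=[39, 46] (size 2, min 39) -> median=23.5
Step 5: insert 27 -> lo=[5, 8, 27] (size 3, max 27) hi=[39, 46] (size 2, min 39) -> median=27
Step 6: insert 25 -> lo=[5, 8, 25] (size 3, max 25) hi=[27, 39, 46] (size 3, min 27) -> median=26
Step 7: insert 27 -> lo=[5, 8, 25, 27] (size 4, max 27) hi=[27, 39, 46] (size 3, min 27) -> median=27
Step 8: insert 1 -> lo=[1, 5, 8, 25] (size 4, max 25) hi=[27, 27, 39, 46] (size 4, min 27) -> median=26
Step 9: insert 39 -> lo=[1, 5, 8, 25, 27] (size 5, max 27) hi=[27, 39, 39, 46] (size 4, min 27) -> median=27
Step 10: insert 28 -> lo=[1, 5, 8, 25, 27] (size 5, max 27) hi=[27, 28, 39, 39, 46] (size 5, min 27) -> median=27
Step 11: insert 10 -> lo=[1, 5, 8, 10, 25, 27] (size 6, max 27) hi=[27, 28, 39, 39, 46] (size 5, min 27) -> median=27
Step 12: insert 18 -> lo=[1, 5, 8, 10, 18, 25] (size 6, max 25) hi=[27, 27, 28, 39, 39, 46] (size 6, min 27) -> median=26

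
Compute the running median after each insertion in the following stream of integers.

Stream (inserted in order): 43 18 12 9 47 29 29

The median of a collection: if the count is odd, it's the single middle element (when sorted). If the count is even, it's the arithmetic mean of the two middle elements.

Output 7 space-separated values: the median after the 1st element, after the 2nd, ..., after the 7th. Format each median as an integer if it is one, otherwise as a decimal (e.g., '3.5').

Step 1: insert 43 -> lo=[43] (size 1, max 43) hi=[] (size 0) -> median=43
Step 2: insert 18 -> lo=[18] (size 1, max 18) hi=[43] (size 1, min 43) -> median=30.5
Step 3: insert 12 -> lo=[12, 18] (size 2, max 18) hi=[43] (size 1, min 43) -> median=18
Step 4: insert 9 -> lo=[9, 12] (size 2, max 12) hi=[18, 43] (size 2, min 18) -> median=15
Step 5: insert 47 -> lo=[9, 12, 18] (size 3, max 18) hi=[43, 47] (size 2, min 43) -> median=18
Step 6: insert 29 -> lo=[9, 12, 18] (size 3, max 18) hi=[29, 43, 47] (size 3, min 29) -> median=23.5
Step 7: insert 29 -> lo=[9, 12, 18, 29] (size 4, max 29) hi=[29, 43, 47] (size 3, min 29) -> median=29

Answer: 43 30.5 18 15 18 23.5 29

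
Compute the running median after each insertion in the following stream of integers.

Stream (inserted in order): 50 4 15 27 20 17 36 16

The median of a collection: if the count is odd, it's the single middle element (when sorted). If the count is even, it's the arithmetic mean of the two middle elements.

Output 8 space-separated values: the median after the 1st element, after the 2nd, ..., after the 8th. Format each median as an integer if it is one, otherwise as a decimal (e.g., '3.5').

Answer: 50 27 15 21 20 18.5 20 18.5

Derivation:
Step 1: insert 50 -> lo=[50] (size 1, max 50) hi=[] (size 0) -> median=50
Step 2: insert 4 -> lo=[4] (size 1, max 4) hi=[50] (size 1, min 50) -> median=27
Step 3: insert 15 -> lo=[4, 15] (size 2, max 15) hi=[50] (size 1, min 50) -> median=15
Step 4: insert 27 -> lo=[4, 15] (size 2, max 15) hi=[27, 50] (size 2, min 27) -> median=21
Step 5: insert 20 -> lo=[4, 15, 20] (size 3, max 20) hi=[27, 50] (size 2, min 27) -> median=20
Step 6: insert 17 -> lo=[4, 15, 17] (size 3, max 17) hi=[20, 27, 50] (size 3, min 20) -> median=18.5
Step 7: insert 36 -> lo=[4, 15, 17, 20] (size 4, max 20) hi=[27, 36, 50] (size 3, min 27) -> median=20
Step 8: insert 16 -> lo=[4, 15, 16, 17] (size 4, max 17) hi=[20, 27, 36, 50] (size 4, min 20) -> median=18.5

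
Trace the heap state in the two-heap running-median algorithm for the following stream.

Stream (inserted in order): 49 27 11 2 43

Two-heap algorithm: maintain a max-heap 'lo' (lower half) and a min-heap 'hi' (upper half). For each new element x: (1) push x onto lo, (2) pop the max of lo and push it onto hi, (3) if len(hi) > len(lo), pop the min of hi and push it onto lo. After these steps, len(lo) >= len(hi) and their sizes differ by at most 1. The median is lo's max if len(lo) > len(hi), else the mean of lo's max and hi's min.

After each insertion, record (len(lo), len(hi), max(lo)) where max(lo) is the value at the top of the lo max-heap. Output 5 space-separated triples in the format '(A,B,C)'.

Answer: (1,0,49) (1,1,27) (2,1,27) (2,2,11) (3,2,27)

Derivation:
Step 1: insert 49 -> lo=[49] hi=[] -> (len(lo)=1, len(hi)=0, max(lo)=49)
Step 2: insert 27 -> lo=[27] hi=[49] -> (len(lo)=1, len(hi)=1, max(lo)=27)
Step 3: insert 11 -> lo=[11, 27] hi=[49] -> (len(lo)=2, len(hi)=1, max(lo)=27)
Step 4: insert 2 -> lo=[2, 11] hi=[27, 49] -> (len(lo)=2, len(hi)=2, max(lo)=11)
Step 5: insert 43 -> lo=[2, 11, 27] hi=[43, 49] -> (len(lo)=3, len(hi)=2, max(lo)=27)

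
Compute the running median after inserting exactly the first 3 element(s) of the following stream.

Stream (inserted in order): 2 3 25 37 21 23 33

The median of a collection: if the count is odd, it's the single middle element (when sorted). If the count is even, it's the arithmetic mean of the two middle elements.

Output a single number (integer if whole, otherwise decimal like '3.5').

Step 1: insert 2 -> lo=[2] (size 1, max 2) hi=[] (size 0) -> median=2
Step 2: insert 3 -> lo=[2] (size 1, max 2) hi=[3] (size 1, min 3) -> median=2.5
Step 3: insert 25 -> lo=[2, 3] (size 2, max 3) hi=[25] (size 1, min 25) -> median=3

Answer: 3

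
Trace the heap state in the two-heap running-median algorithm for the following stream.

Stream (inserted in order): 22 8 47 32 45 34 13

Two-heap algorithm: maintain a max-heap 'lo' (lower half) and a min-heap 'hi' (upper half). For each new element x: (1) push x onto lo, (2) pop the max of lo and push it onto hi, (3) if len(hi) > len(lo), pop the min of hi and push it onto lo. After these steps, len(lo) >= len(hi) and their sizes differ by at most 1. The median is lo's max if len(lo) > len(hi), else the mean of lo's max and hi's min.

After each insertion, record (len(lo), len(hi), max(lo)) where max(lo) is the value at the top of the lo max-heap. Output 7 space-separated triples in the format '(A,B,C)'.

Step 1: insert 22 -> lo=[22] hi=[] -> (len(lo)=1, len(hi)=0, max(lo)=22)
Step 2: insert 8 -> lo=[8] hi=[22] -> (len(lo)=1, len(hi)=1, max(lo)=8)
Step 3: insert 47 -> lo=[8, 22] hi=[47] -> (len(lo)=2, len(hi)=1, max(lo)=22)
Step 4: insert 32 -> lo=[8, 22] hi=[32, 47] -> (len(lo)=2, len(hi)=2, max(lo)=22)
Step 5: insert 45 -> lo=[8, 22, 32] hi=[45, 47] -> (len(lo)=3, len(hi)=2, max(lo)=32)
Step 6: insert 34 -> lo=[8, 22, 32] hi=[34, 45, 47] -> (len(lo)=3, len(hi)=3, max(lo)=32)
Step 7: insert 13 -> lo=[8, 13, 22, 32] hi=[34, 45, 47] -> (len(lo)=4, len(hi)=3, max(lo)=32)

Answer: (1,0,22) (1,1,8) (2,1,22) (2,2,22) (3,2,32) (3,3,32) (4,3,32)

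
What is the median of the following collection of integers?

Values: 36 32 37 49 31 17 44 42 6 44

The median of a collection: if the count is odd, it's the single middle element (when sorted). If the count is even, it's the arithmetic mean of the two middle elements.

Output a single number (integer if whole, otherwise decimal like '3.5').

Step 1: insert 36 -> lo=[36] (size 1, max 36) hi=[] (size 0) -> median=36
Step 2: insert 32 -> lo=[32] (size 1, max 32) hi=[36] (size 1, min 36) -> median=34
Step 3: insert 37 -> lo=[32, 36] (size 2, max 36) hi=[37] (size 1, min 37) -> median=36
Step 4: insert 49 -> lo=[32, 36] (size 2, max 36) hi=[37, 49] (size 2, min 37) -> median=36.5
Step 5: insert 31 -> lo=[31, 32, 36] (size 3, max 36) hi=[37, 49] (size 2, min 37) -> median=36
Step 6: insert 17 -> lo=[17, 31, 32] (size 3, max 32) hi=[36, 37, 49] (size 3, min 36) -> median=34
Step 7: insert 44 -> lo=[17, 31, 32, 36] (size 4, max 36) hi=[37, 44, 49] (size 3, min 37) -> median=36
Step 8: insert 42 -> lo=[17, 31, 32, 36] (size 4, max 36) hi=[37, 42, 44, 49] (size 4, min 37) -> median=36.5
Step 9: insert 6 -> lo=[6, 17, 31, 32, 36] (size 5, max 36) hi=[37, 42, 44, 49] (size 4, min 37) -> median=36
Step 10: insert 44 -> lo=[6, 17, 31, 32, 36] (size 5, max 36) hi=[37, 42, 44, 44, 49] (size 5, min 37) -> median=36.5

Answer: 36.5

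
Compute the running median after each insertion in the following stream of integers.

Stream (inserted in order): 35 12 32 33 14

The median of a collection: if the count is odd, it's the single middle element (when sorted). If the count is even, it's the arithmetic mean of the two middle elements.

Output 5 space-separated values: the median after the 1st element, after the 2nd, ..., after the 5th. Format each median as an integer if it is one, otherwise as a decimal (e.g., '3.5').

Step 1: insert 35 -> lo=[35] (size 1, max 35) hi=[] (size 0) -> median=35
Step 2: insert 12 -> lo=[12] (size 1, max 12) hi=[35] (size 1, min 35) -> median=23.5
Step 3: insert 32 -> lo=[12, 32] (size 2, max 32) hi=[35] (size 1, min 35) -> median=32
Step 4: insert 33 -> lo=[12, 32] (size 2, max 32) hi=[33, 35] (size 2, min 33) -> median=32.5
Step 5: insert 14 -> lo=[12, 14, 32] (size 3, max 32) hi=[33, 35] (size 2, min 33) -> median=32

Answer: 35 23.5 32 32.5 32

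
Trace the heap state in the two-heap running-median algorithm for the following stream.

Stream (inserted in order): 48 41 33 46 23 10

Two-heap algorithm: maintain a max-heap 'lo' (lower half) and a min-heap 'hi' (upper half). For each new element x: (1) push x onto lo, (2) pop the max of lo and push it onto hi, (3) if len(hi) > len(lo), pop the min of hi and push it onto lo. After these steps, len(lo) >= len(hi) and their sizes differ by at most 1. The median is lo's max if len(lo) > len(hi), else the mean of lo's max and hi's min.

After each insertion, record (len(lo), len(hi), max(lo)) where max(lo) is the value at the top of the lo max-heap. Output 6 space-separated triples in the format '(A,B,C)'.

Answer: (1,0,48) (1,1,41) (2,1,41) (2,2,41) (3,2,41) (3,3,33)

Derivation:
Step 1: insert 48 -> lo=[48] hi=[] -> (len(lo)=1, len(hi)=0, max(lo)=48)
Step 2: insert 41 -> lo=[41] hi=[48] -> (len(lo)=1, len(hi)=1, max(lo)=41)
Step 3: insert 33 -> lo=[33, 41] hi=[48] -> (len(lo)=2, len(hi)=1, max(lo)=41)
Step 4: insert 46 -> lo=[33, 41] hi=[46, 48] -> (len(lo)=2, len(hi)=2, max(lo)=41)
Step 5: insert 23 -> lo=[23, 33, 41] hi=[46, 48] -> (len(lo)=3, len(hi)=2, max(lo)=41)
Step 6: insert 10 -> lo=[10, 23, 33] hi=[41, 46, 48] -> (len(lo)=3, len(hi)=3, max(lo)=33)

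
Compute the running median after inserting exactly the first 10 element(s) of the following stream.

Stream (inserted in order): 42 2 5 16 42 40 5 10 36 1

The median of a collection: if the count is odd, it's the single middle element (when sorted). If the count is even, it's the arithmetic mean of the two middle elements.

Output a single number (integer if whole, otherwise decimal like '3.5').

Step 1: insert 42 -> lo=[42] (size 1, max 42) hi=[] (size 0) -> median=42
Step 2: insert 2 -> lo=[2] (size 1, max 2) hi=[42] (size 1, min 42) -> median=22
Step 3: insert 5 -> lo=[2, 5] (size 2, max 5) hi=[42] (size 1, min 42) -> median=5
Step 4: insert 16 -> lo=[2, 5] (size 2, max 5) hi=[16, 42] (size 2, min 16) -> median=10.5
Step 5: insert 42 -> lo=[2, 5, 16] (size 3, max 16) hi=[42, 42] (size 2, min 42) -> median=16
Step 6: insert 40 -> lo=[2, 5, 16] (size 3, max 16) hi=[40, 42, 42] (size 3, min 40) -> median=28
Step 7: insert 5 -> lo=[2, 5, 5, 16] (size 4, max 16) hi=[40, 42, 42] (size 3, min 40) -> median=16
Step 8: insert 10 -> lo=[2, 5, 5, 10] (size 4, max 10) hi=[16, 40, 42, 42] (size 4, min 16) -> median=13
Step 9: insert 36 -> lo=[2, 5, 5, 10, 16] (size 5, max 16) hi=[36, 40, 42, 42] (size 4, min 36) -> median=16
Step 10: insert 1 -> lo=[1, 2, 5, 5, 10] (size 5, max 10) hi=[16, 36, 40, 42, 42] (size 5, min 16) -> median=13

Answer: 13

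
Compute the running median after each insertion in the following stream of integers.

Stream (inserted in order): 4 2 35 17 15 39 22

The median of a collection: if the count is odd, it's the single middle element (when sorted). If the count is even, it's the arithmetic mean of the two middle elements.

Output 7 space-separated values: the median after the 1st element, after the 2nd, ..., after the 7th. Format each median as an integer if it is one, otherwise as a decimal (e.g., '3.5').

Answer: 4 3 4 10.5 15 16 17

Derivation:
Step 1: insert 4 -> lo=[4] (size 1, max 4) hi=[] (size 0) -> median=4
Step 2: insert 2 -> lo=[2] (size 1, max 2) hi=[4] (size 1, min 4) -> median=3
Step 3: insert 35 -> lo=[2, 4] (size 2, max 4) hi=[35] (size 1, min 35) -> median=4
Step 4: insert 17 -> lo=[2, 4] (size 2, max 4) hi=[17, 35] (size 2, min 17) -> median=10.5
Step 5: insert 15 -> lo=[2, 4, 15] (size 3, max 15) hi=[17, 35] (size 2, min 17) -> median=15
Step 6: insert 39 -> lo=[2, 4, 15] (size 3, max 15) hi=[17, 35, 39] (size 3, min 17) -> median=16
Step 7: insert 22 -> lo=[2, 4, 15, 17] (size 4, max 17) hi=[22, 35, 39] (size 3, min 22) -> median=17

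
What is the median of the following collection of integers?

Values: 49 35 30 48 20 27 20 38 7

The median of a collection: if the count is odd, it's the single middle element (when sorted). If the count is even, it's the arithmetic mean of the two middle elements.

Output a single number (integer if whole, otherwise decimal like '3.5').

Answer: 30

Derivation:
Step 1: insert 49 -> lo=[49] (size 1, max 49) hi=[] (size 0) -> median=49
Step 2: insert 35 -> lo=[35] (size 1, max 35) hi=[49] (size 1, min 49) -> median=42
Step 3: insert 30 -> lo=[30, 35] (size 2, max 35) hi=[49] (size 1, min 49) -> median=35
Step 4: insert 48 -> lo=[30, 35] (size 2, max 35) hi=[48, 49] (size 2, min 48) -> median=41.5
Step 5: insert 20 -> lo=[20, 30, 35] (size 3, max 35) hi=[48, 49] (size 2, min 48) -> median=35
Step 6: insert 27 -> lo=[20, 27, 30] (size 3, max 30) hi=[35, 48, 49] (size 3, min 35) -> median=32.5
Step 7: insert 20 -> lo=[20, 20, 27, 30] (size 4, max 30) hi=[35, 48, 49] (size 3, min 35) -> median=30
Step 8: insert 38 -> lo=[20, 20, 27, 30] (size 4, max 30) hi=[35, 38, 48, 49] (size 4, min 35) -> median=32.5
Step 9: insert 7 -> lo=[7, 20, 20, 27, 30] (size 5, max 30) hi=[35, 38, 48, 49] (size 4, min 35) -> median=30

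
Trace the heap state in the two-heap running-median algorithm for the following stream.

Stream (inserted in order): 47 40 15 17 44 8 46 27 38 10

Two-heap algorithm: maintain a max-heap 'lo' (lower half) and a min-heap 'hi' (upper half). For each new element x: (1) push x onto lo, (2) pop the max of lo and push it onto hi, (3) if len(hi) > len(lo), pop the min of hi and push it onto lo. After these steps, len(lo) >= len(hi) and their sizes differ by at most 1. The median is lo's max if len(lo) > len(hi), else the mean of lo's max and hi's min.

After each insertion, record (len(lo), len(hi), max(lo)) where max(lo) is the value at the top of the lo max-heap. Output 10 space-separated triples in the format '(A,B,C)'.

Answer: (1,0,47) (1,1,40) (2,1,40) (2,2,17) (3,2,40) (3,3,17) (4,3,40) (4,4,27) (5,4,38) (5,5,27)

Derivation:
Step 1: insert 47 -> lo=[47] hi=[] -> (len(lo)=1, len(hi)=0, max(lo)=47)
Step 2: insert 40 -> lo=[40] hi=[47] -> (len(lo)=1, len(hi)=1, max(lo)=40)
Step 3: insert 15 -> lo=[15, 40] hi=[47] -> (len(lo)=2, len(hi)=1, max(lo)=40)
Step 4: insert 17 -> lo=[15, 17] hi=[40, 47] -> (len(lo)=2, len(hi)=2, max(lo)=17)
Step 5: insert 44 -> lo=[15, 17, 40] hi=[44, 47] -> (len(lo)=3, len(hi)=2, max(lo)=40)
Step 6: insert 8 -> lo=[8, 15, 17] hi=[40, 44, 47] -> (len(lo)=3, len(hi)=3, max(lo)=17)
Step 7: insert 46 -> lo=[8, 15, 17, 40] hi=[44, 46, 47] -> (len(lo)=4, len(hi)=3, max(lo)=40)
Step 8: insert 27 -> lo=[8, 15, 17, 27] hi=[40, 44, 46, 47] -> (len(lo)=4, len(hi)=4, max(lo)=27)
Step 9: insert 38 -> lo=[8, 15, 17, 27, 38] hi=[40, 44, 46, 47] -> (len(lo)=5, len(hi)=4, max(lo)=38)
Step 10: insert 10 -> lo=[8, 10, 15, 17, 27] hi=[38, 40, 44, 46, 47] -> (len(lo)=5, len(hi)=5, max(lo)=27)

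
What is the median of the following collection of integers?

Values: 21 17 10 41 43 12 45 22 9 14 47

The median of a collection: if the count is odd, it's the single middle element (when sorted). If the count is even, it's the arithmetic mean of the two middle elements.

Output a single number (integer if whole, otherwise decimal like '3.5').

Answer: 21

Derivation:
Step 1: insert 21 -> lo=[21] (size 1, max 21) hi=[] (size 0) -> median=21
Step 2: insert 17 -> lo=[17] (size 1, max 17) hi=[21] (size 1, min 21) -> median=19
Step 3: insert 10 -> lo=[10, 17] (size 2, max 17) hi=[21] (size 1, min 21) -> median=17
Step 4: insert 41 -> lo=[10, 17] (size 2, max 17) hi=[21, 41] (size 2, min 21) -> median=19
Step 5: insert 43 -> lo=[10, 17, 21] (size 3, max 21) hi=[41, 43] (size 2, min 41) -> median=21
Step 6: insert 12 -> lo=[10, 12, 17] (size 3, max 17) hi=[21, 41, 43] (size 3, min 21) -> median=19
Step 7: insert 45 -> lo=[10, 12, 17, 21] (size 4, max 21) hi=[41, 43, 45] (size 3, min 41) -> median=21
Step 8: insert 22 -> lo=[10, 12, 17, 21] (size 4, max 21) hi=[22, 41, 43, 45] (size 4, min 22) -> median=21.5
Step 9: insert 9 -> lo=[9, 10, 12, 17, 21] (size 5, max 21) hi=[22, 41, 43, 45] (size 4, min 22) -> median=21
Step 10: insert 14 -> lo=[9, 10, 12, 14, 17] (size 5, max 17) hi=[21, 22, 41, 43, 45] (size 5, min 21) -> median=19
Step 11: insert 47 -> lo=[9, 10, 12, 14, 17, 21] (size 6, max 21) hi=[22, 41, 43, 45, 47] (size 5, min 22) -> median=21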